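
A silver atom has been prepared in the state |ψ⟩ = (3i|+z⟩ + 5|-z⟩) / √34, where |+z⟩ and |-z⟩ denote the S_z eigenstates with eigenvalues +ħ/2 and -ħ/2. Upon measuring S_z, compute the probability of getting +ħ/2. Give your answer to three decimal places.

0.265

The +ħ/2 outcome corresponds to |+z⟩. Its amplitude in |ψ⟩ is 3i/√34.
P = |3i|² / 34 = 9/34.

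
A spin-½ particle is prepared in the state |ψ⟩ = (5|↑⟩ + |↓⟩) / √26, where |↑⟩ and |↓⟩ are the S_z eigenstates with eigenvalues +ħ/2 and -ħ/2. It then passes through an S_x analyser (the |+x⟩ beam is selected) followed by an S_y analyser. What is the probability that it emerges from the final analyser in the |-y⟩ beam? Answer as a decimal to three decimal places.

First analyser (S_x): P(|+x⟩) = |⟨+x|ψ⟩|² = 36/52.
After stage 1 the state is |+x⟩; P(|-y⟩) = |⟨-y|+x⟩|² = 1/2.
Joint probability = 36/52 × 1/2 = 0.346.

0.346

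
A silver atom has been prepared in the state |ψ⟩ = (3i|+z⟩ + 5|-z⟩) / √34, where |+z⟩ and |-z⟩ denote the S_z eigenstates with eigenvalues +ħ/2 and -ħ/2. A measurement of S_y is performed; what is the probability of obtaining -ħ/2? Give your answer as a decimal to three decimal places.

0.941

|-y⟩ = (|+z⟩ - i|-z⟩)/√2, so ⟨-y|ψ⟩ = (8i) / (√2·√34).
P = |8i|² / 68 = 64/68.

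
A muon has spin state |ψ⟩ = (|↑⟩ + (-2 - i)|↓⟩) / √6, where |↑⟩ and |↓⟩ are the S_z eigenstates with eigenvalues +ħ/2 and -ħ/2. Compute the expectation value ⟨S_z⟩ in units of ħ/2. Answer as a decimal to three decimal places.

-0.667

⟨σ_z⟩ = |a|² - |b|² divided by |a|²+|b|², with a, b the |↑⟩, |↓⟩ amplitudes.
= (1 - 5)/6 = -4/6.
⟨S_z⟩ = (ħ/2)·⟨σ_z⟩.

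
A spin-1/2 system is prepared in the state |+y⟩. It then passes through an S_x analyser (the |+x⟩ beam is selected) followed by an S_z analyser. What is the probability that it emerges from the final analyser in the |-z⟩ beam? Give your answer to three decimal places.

0.250

First analyser (S_x): from |+y⟩, P(|+x⟩) = 1/2.
After stage 1 the state is |+x⟩; P(|-z⟩) = |⟨-z|+x⟩|² = 1/2.
Joint probability = 1/2 × 1/2 = 0.250.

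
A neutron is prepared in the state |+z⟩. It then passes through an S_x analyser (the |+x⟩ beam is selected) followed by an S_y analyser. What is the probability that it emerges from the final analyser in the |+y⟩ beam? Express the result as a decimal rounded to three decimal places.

0.250

First analyser (S_x): from |+z⟩, P(|+x⟩) = 1/2.
After stage 1 the state is |+x⟩; P(|+y⟩) = |⟨+y|+x⟩|² = 1/2.
Joint probability = 1/2 × 1/2 = 0.250.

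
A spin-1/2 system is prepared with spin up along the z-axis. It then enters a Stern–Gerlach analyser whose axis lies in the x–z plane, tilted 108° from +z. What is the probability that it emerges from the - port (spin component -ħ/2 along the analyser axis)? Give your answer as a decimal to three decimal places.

For spin-½, the probability of finding spin-up along an axis at angle θ to the initial spin direction is cos²(θ/2); spin-down is sin²(θ/2).
θ = 108°, so P = sin²(54°) ≈ 0.655.

0.655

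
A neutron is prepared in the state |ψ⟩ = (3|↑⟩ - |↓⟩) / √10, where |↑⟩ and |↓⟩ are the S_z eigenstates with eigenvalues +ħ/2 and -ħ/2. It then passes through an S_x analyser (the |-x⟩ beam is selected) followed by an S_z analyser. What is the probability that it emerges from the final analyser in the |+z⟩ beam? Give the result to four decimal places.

0.4000

First analyser (S_x): P(|-x⟩) = |⟨-x|ψ⟩|² = 16/20.
After stage 1 the state is |-x⟩; P(|+z⟩) = |⟨+z|-x⟩|² = 1/2.
Joint probability = 16/20 × 1/2 = 0.4000.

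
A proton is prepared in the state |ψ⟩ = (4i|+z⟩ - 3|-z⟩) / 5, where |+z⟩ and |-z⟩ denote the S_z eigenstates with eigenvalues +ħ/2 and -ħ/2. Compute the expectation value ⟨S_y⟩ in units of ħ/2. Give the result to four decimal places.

⟨σ_y⟩ = 2 Im(a* b)/(|a|²+|b|²) with a = 4i, b = -3.
a* b = 12i, so ⟨σ_y⟩ = 24/25.
⟨S_y⟩ = (ħ/2)·⟨σ_y⟩.

0.9600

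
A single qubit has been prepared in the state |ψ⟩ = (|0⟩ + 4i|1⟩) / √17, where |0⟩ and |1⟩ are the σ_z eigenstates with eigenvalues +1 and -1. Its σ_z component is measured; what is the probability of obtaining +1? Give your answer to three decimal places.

0.059

The +1 outcome corresponds to |0⟩. Its amplitude in |ψ⟩ is 1/√17.
P = |1|² / 17 = 1/17.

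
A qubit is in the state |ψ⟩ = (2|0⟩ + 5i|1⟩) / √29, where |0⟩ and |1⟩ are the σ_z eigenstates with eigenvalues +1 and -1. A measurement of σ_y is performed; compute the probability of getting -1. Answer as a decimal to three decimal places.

0.155

|-y⟩ = (|0⟩ - i|1⟩)/√2, so ⟨-y|ψ⟩ = (-3) / (√2·√29).
P = |-3|² / 58 = 9/58.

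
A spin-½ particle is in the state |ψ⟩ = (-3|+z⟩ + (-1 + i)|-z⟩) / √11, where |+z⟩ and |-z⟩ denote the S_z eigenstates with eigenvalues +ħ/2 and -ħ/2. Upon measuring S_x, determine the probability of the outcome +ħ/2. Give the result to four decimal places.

|+x⟩ = (|+z⟩ + |-z⟩)/√2, so ⟨+x|ψ⟩ = (-4 + i) / (√2·√11).
P = |-4 + i|² / 22 = 17/22.

0.7727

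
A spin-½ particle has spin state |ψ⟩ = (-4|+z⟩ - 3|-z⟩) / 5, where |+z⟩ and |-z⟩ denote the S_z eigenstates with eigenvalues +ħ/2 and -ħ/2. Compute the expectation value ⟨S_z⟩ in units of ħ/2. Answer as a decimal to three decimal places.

⟨σ_z⟩ = |a|² - |b|² divided by |a|²+|b|², with a, b the |+z⟩, |-z⟩ amplitudes.
= (16 - 9)/25 = 7/25.
⟨S_z⟩ = (ħ/2)·⟨σ_z⟩.

0.280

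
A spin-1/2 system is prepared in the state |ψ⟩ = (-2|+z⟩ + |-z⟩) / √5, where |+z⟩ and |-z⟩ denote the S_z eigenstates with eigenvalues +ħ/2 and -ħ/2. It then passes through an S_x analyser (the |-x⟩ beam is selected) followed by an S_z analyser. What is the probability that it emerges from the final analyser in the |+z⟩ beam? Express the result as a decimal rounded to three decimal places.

0.450

First analyser (S_x): P(|-x⟩) = |⟨-x|ψ⟩|² = 9/10.
After stage 1 the state is |-x⟩; P(|+z⟩) = |⟨+z|-x⟩|² = 1/2.
Joint probability = 9/10 × 1/2 = 0.450.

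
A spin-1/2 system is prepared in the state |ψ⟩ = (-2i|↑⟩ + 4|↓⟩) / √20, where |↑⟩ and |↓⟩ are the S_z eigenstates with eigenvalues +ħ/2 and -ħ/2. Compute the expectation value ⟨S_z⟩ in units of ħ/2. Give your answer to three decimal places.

⟨σ_z⟩ = |a|² - |b|² divided by |a|²+|b|², with a, b the |↑⟩, |↓⟩ amplitudes.
= (4 - 16)/20 = -12/20.
⟨S_z⟩ = (ħ/2)·⟨σ_z⟩.

-0.600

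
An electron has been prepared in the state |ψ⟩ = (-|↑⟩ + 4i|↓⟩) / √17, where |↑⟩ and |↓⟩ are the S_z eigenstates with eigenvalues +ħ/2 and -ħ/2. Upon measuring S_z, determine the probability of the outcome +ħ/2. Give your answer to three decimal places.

The +ħ/2 outcome corresponds to |↑⟩. Its amplitude in |ψ⟩ is -1/√17.
P = |-1|² / 17 = 1/17.

0.059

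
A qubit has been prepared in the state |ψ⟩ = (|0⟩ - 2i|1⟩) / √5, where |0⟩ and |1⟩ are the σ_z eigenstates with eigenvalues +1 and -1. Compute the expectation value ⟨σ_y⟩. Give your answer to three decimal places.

-0.800

⟨σ_y⟩ = 2 Im(a* b)/(|a|²+|b|²) with a = 1, b = -2i.
a* b = -2i, so ⟨σ_y⟩ = -4/5.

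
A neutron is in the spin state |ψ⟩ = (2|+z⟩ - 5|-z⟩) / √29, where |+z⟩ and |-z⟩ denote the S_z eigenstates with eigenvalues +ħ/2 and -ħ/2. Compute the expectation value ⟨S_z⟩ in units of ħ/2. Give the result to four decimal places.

⟨σ_z⟩ = |a|² - |b|² divided by |a|²+|b|², with a, b the |+z⟩, |-z⟩ amplitudes.
= (4 - 25)/29 = -21/29.
⟨S_z⟩ = (ħ/2)·⟨σ_z⟩.

-0.7241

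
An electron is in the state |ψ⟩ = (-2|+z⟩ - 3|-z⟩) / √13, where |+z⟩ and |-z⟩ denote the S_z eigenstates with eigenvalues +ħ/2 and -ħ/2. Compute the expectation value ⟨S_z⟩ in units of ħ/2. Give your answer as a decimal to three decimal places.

-0.385

⟨σ_z⟩ = |a|² - |b|² divided by |a|²+|b|², with a, b the |+z⟩, |-z⟩ amplitudes.
= (4 - 9)/13 = -5/13.
⟨S_z⟩ = (ħ/2)·⟨σ_z⟩.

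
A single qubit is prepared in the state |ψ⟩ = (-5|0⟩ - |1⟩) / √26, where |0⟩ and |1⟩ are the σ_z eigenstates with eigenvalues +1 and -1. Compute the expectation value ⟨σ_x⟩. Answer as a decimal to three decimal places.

⟨σ_x⟩ = 2 Re(a* b)/(|a|²+|b|²) with a = -5, b = -1.
a* b = 5, so ⟨σ_x⟩ = 10/26.

0.385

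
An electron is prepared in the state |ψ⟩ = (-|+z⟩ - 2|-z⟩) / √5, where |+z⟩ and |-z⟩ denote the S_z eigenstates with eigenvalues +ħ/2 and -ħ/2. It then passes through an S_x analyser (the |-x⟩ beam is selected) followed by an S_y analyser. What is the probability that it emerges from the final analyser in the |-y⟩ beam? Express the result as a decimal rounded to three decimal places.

First analyser (S_x): P(|-x⟩) = |⟨-x|ψ⟩|² = 1/10.
After stage 1 the state is |-x⟩; P(|-y⟩) = |⟨-y|-x⟩|² = 1/2.
Joint probability = 1/10 × 1/2 = 0.050.

0.050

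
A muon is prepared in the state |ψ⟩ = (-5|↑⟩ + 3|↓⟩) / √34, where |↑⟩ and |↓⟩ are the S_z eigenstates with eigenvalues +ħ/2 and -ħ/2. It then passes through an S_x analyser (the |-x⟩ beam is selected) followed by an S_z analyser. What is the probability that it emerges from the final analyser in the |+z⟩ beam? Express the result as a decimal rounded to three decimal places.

First analyser (S_x): P(|-x⟩) = |⟨-x|ψ⟩|² = 64/68.
After stage 1 the state is |-x⟩; P(|+z⟩) = |⟨+z|-x⟩|² = 1/2.
Joint probability = 64/68 × 1/2 = 0.471.

0.471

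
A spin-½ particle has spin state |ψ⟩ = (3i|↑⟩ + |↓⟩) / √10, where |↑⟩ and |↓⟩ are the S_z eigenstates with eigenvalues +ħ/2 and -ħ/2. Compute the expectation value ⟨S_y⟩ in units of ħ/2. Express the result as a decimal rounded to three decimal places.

⟨σ_y⟩ = 2 Im(a* b)/(|a|²+|b|²) with a = 3i, b = 1.
a* b = -3i, so ⟨σ_y⟩ = -6/10.
⟨S_y⟩ = (ħ/2)·⟨σ_y⟩.

-0.600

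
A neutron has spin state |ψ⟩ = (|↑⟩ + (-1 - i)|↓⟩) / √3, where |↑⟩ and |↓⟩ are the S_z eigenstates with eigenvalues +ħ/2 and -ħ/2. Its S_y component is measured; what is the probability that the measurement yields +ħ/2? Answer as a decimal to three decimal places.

0.167

|+y⟩ = (|↑⟩ + i|↓⟩)/√2, so ⟨+y|ψ⟩ = (i) / (√2·√3).
P = |i|² / 6 = 1/6.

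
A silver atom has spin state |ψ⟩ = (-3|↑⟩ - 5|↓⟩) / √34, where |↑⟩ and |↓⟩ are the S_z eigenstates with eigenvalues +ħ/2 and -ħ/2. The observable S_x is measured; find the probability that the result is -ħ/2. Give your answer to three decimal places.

|-x⟩ = (|↑⟩ - |↓⟩)/√2, so ⟨-x|ψ⟩ = (2) / (√2·√34).
P = |2|² / 68 = 4/68.

0.059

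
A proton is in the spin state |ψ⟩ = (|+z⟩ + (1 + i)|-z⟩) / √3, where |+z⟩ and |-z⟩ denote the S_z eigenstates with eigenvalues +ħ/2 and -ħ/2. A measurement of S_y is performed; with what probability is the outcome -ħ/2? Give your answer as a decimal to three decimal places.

0.167

|-y⟩ = (|+z⟩ - i|-z⟩)/√2, so ⟨-y|ψ⟩ = (i) / (√2·√3).
P = |i|² / 6 = 1/6.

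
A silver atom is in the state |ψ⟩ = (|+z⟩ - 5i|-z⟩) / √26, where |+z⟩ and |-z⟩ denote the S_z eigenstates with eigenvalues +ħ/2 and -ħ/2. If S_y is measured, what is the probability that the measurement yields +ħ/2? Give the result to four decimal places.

0.3077

|+y⟩ = (|+z⟩ + i|-z⟩)/√2, so ⟨+y|ψ⟩ = (-4) / (√2·√26).
P = |-4|² / 52 = 16/52.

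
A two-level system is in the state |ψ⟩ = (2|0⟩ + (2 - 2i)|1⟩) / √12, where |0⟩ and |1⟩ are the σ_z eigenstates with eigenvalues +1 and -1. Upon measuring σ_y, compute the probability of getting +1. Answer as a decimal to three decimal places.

0.167

|+y⟩ = (|0⟩ + i|1⟩)/√2, so ⟨+y|ψ⟩ = (-2i) / (√2·√12).
P = |-2i|² / 24 = 4/24.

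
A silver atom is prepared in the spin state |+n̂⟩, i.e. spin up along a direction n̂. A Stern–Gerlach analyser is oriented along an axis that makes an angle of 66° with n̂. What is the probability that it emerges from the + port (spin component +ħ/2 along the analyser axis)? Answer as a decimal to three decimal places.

0.703

For spin-½, the probability of finding spin-up along an axis at angle θ to the initial spin direction is cos²(θ/2); spin-down is sin²(θ/2).
θ = 66°, so P = cos²(33°) ≈ 0.703.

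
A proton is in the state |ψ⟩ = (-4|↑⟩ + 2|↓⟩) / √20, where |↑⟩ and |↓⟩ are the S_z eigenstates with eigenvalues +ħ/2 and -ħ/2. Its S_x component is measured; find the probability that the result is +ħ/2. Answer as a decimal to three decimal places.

|+x⟩ = (|↑⟩ + |↓⟩)/√2, so ⟨+x|ψ⟩ = (-2) / (√2·√20).
P = |-2|² / 40 = 4/40.

0.100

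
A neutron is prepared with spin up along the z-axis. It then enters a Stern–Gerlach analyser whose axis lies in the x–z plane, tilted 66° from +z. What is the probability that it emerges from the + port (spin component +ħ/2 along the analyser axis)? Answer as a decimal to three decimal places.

0.703

For spin-½, the probability of finding spin-up along an axis at angle θ to the initial spin direction is cos²(θ/2); spin-down is sin²(θ/2).
θ = 66°, so P = cos²(33°) ≈ 0.703.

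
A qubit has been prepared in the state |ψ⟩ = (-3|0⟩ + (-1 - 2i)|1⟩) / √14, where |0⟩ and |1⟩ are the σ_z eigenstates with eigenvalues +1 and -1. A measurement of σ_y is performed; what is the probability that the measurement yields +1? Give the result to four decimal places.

|+y⟩ = (|0⟩ + i|1⟩)/√2, so ⟨+y|ψ⟩ = (-5 + i) / (√2·√14).
P = |-5 + i|² / 28 = 26/28.

0.9286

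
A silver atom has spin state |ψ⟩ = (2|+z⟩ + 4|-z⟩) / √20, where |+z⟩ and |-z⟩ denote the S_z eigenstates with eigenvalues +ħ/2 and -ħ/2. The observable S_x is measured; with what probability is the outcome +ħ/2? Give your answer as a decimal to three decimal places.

|+x⟩ = (|+z⟩ + |-z⟩)/√2, so ⟨+x|ψ⟩ = (6) / (√2·√20).
P = |6|² / 40 = 36/40.

0.900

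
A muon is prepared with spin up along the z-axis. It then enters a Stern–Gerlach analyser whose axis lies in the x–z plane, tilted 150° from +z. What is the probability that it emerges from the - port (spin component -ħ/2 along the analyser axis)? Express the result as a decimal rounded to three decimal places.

For spin-½, the probability of finding spin-up along an axis at angle θ to the initial spin direction is cos²(θ/2); spin-down is sin²(θ/2).
θ = 150°, so P = sin²(75°) ≈ 0.933.

0.933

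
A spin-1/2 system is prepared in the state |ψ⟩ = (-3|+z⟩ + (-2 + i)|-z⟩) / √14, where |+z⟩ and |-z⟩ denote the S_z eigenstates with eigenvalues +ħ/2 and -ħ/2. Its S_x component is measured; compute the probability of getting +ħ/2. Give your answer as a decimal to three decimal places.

0.929

|+x⟩ = (|+z⟩ + |-z⟩)/√2, so ⟨+x|ψ⟩ = (-5 + i) / (√2·√14).
P = |-5 + i|² / 28 = 26/28.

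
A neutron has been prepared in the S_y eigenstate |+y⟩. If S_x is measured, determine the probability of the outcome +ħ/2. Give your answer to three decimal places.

In the S_z basis, |+y⟩ = (|+z⟩ + i|-z⟩)/√2 and |+x⟩ = (|+z⟩ + |-z⟩)/√2.
|⟨+x|+y⟩|² = 1/2.

0.500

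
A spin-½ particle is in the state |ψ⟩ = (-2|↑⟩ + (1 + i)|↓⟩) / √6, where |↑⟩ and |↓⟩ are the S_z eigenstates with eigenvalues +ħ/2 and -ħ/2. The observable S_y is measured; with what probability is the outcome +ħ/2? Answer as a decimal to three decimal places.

|+y⟩ = (|↑⟩ + i|↓⟩)/√2, so ⟨+y|ψ⟩ = (-1 - i) / (√2·√6).
P = |-1 - i|² / 12 = 2/12.

0.167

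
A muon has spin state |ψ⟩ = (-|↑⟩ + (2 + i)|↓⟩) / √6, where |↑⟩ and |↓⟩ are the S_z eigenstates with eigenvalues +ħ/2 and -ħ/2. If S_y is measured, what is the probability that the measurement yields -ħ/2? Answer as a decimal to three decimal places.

0.667

|-y⟩ = (|↑⟩ - i|↓⟩)/√2, so ⟨-y|ψ⟩ = (-2 + 2i) / (√2·√6).
P = |-2 + 2i|² / 12 = 8/12.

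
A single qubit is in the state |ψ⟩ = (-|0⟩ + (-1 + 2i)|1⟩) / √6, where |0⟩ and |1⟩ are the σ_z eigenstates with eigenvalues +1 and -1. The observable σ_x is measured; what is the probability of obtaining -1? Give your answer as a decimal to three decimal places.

0.333

|-x⟩ = (|0⟩ - |1⟩)/√2, so ⟨-x|ψ⟩ = (-2i) / (√2·√6).
P = |-2i|² / 12 = 4/12.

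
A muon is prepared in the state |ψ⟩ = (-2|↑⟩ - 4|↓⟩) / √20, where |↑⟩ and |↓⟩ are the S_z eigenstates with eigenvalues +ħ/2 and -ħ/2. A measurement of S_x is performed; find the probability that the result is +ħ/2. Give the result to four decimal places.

|+x⟩ = (|↑⟩ + |↓⟩)/√2, so ⟨+x|ψ⟩ = (-6) / (√2·√20).
P = |-6|² / 40 = 36/40.

0.9000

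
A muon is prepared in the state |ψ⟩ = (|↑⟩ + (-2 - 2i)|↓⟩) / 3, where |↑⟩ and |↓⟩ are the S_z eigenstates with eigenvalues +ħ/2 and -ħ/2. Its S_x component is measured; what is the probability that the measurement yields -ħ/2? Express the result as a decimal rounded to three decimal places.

0.722

|-x⟩ = (|↑⟩ - |↓⟩)/√2, so ⟨-x|ψ⟩ = (3 + 2i) / (√2·3).
P = |3 + 2i|² / 18 = 13/18.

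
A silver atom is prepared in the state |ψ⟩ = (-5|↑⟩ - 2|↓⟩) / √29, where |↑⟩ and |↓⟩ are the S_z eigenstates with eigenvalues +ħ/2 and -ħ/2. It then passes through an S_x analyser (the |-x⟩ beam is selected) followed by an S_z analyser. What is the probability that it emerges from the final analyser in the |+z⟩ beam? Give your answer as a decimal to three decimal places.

First analyser (S_x): P(|-x⟩) = |⟨-x|ψ⟩|² = 9/58.
After stage 1 the state is |-x⟩; P(|+z⟩) = |⟨+z|-x⟩|² = 1/2.
Joint probability = 9/58 × 1/2 = 0.078.

0.078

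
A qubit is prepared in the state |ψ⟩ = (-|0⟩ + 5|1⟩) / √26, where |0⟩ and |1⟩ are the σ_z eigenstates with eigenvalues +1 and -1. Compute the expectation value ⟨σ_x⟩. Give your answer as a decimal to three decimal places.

-0.385

⟨σ_x⟩ = 2 Re(a* b)/(|a|²+|b|²) with a = -1, b = 5.
a* b = -5, so ⟨σ_x⟩ = -10/26.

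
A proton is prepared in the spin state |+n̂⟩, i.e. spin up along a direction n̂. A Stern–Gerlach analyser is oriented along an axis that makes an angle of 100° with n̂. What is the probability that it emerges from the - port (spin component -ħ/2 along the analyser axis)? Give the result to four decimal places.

For spin-½, the probability of finding spin-up along an axis at angle θ to the initial spin direction is cos²(θ/2); spin-down is sin²(θ/2).
θ = 100°, so P = sin²(50°) ≈ 0.5868.

0.5868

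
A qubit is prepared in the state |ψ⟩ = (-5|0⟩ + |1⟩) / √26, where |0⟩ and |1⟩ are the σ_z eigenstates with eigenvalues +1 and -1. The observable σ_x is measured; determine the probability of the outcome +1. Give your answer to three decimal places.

0.308

|+x⟩ = (|0⟩ + |1⟩)/√2, so ⟨+x|ψ⟩ = (-4) / (√2·√26).
P = |-4|² / 52 = 16/52.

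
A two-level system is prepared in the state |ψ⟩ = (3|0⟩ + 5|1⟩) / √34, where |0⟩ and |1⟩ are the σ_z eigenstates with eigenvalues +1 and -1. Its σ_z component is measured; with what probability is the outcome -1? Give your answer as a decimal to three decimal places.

The -1 outcome corresponds to |1⟩. Its amplitude in |ψ⟩ is 5/√34.
P = |5|² / 34 = 25/34.

0.735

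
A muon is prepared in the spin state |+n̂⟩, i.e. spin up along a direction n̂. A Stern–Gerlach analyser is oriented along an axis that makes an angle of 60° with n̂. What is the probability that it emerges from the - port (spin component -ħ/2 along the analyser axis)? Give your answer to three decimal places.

For spin-½, the probability of finding spin-up along an axis at angle θ to the initial spin direction is cos²(θ/2); spin-down is sin²(θ/2).
θ = 60°, so P = sin²(30°) ≈ 0.250.

0.250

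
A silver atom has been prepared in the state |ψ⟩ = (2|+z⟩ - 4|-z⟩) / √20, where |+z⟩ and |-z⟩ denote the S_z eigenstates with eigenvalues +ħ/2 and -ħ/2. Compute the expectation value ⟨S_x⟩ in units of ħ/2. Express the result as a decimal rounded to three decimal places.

-0.800

⟨σ_x⟩ = 2 Re(a* b)/(|a|²+|b|²) with a = 2, b = -4.
a* b = -8, so ⟨σ_x⟩ = -16/20.
⟨S_x⟩ = (ħ/2)·⟨σ_x⟩.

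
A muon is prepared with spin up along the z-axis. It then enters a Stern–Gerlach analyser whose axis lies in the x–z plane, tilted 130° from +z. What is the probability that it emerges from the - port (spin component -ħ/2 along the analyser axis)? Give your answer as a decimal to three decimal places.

0.821

For spin-½, the probability of finding spin-up along an axis at angle θ to the initial spin direction is cos²(θ/2); spin-down is sin²(θ/2).
θ = 130°, so P = sin²(65°) ≈ 0.821.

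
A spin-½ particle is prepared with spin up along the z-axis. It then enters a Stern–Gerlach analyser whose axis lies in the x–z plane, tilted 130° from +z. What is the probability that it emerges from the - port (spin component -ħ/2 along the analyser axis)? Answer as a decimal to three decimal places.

For spin-½, the probability of finding spin-up along an axis at angle θ to the initial spin direction is cos²(θ/2); spin-down is sin²(θ/2).
θ = 130°, so P = sin²(65°) ≈ 0.821.

0.821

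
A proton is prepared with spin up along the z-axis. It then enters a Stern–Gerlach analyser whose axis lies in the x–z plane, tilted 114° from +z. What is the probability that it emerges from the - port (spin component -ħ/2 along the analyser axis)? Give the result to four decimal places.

For spin-½, the probability of finding spin-up along an axis at angle θ to the initial spin direction is cos²(θ/2); spin-down is sin²(θ/2).
θ = 114°, so P = sin²(57°) ≈ 0.7034.

0.7034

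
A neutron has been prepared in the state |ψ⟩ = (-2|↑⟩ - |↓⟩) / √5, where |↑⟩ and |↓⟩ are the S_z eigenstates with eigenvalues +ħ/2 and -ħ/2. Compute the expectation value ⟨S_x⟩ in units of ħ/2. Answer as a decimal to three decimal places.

0.800

⟨σ_x⟩ = 2 Re(a* b)/(|a|²+|b|²) with a = -2, b = -1.
a* b = 2, so ⟨σ_x⟩ = 4/5.
⟨S_x⟩ = (ħ/2)·⟨σ_x⟩.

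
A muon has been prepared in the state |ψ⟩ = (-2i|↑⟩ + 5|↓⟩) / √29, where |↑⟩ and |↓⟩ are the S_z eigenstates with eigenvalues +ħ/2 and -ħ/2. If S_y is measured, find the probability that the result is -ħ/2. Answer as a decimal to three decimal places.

0.155

|-y⟩ = (|↑⟩ - i|↓⟩)/√2, so ⟨-y|ψ⟩ = (3i) / (√2·√29).
P = |3i|² / 58 = 9/58.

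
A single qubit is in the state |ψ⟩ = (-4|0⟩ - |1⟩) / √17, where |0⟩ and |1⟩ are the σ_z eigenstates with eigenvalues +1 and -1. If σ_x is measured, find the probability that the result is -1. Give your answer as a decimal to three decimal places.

|-x⟩ = (|0⟩ - |1⟩)/√2, so ⟨-x|ψ⟩ = (-3) / (√2·√17).
P = |-3|² / 34 = 9/34.

0.265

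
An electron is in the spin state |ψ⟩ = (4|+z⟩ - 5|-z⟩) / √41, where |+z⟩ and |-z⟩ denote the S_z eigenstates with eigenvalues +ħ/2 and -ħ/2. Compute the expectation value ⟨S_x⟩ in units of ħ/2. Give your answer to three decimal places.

⟨σ_x⟩ = 2 Re(a* b)/(|a|²+|b|²) with a = 4, b = -5.
a* b = -20, so ⟨σ_x⟩ = -40/41.
⟨S_x⟩ = (ħ/2)·⟨σ_x⟩.

-0.976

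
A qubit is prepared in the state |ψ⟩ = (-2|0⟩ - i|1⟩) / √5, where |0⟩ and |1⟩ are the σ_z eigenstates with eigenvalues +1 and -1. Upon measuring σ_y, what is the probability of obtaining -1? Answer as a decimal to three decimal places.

|-y⟩ = (|0⟩ - i|1⟩)/√2, so ⟨-y|ψ⟩ = (-1) / (√2·√5).
P = |-1|² / 10 = 1/10.

0.100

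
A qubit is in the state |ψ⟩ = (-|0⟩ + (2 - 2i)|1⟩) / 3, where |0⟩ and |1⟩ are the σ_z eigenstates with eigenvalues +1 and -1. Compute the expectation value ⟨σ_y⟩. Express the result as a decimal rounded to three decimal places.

0.444

⟨σ_y⟩ = 2 Im(a* b)/(|a|²+|b|²) with a = -1, b = (2 - 2i).
a* b = (-2 + 2i), so ⟨σ_y⟩ = 4/9.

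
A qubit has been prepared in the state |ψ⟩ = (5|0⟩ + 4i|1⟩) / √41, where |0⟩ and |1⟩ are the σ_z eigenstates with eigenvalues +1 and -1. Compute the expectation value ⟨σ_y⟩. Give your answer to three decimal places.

⟨σ_y⟩ = 2 Im(a* b)/(|a|²+|b|²) with a = 5, b = 4i.
a* b = 20i, so ⟨σ_y⟩ = 40/41.

0.976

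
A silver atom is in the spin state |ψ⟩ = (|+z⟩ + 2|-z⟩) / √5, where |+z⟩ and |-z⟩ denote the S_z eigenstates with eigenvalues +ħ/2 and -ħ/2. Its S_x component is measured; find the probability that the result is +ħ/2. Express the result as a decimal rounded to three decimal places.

0.900

|+x⟩ = (|+z⟩ + |-z⟩)/√2, so ⟨+x|ψ⟩ = (3) / (√2·√5).
P = |3|² / 10 = 9/10.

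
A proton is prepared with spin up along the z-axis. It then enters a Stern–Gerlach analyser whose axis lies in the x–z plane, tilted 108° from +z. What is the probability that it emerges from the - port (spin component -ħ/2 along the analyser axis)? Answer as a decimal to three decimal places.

0.655

For spin-½, the probability of finding spin-up along an axis at angle θ to the initial spin direction is cos²(θ/2); spin-down is sin²(θ/2).
θ = 108°, so P = sin²(54°) ≈ 0.655.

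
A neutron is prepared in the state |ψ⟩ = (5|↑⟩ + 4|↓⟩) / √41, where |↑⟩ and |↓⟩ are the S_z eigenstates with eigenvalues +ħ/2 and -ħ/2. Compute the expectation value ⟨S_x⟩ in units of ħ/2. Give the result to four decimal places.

⟨σ_x⟩ = 2 Re(a* b)/(|a|²+|b|²) with a = 5, b = 4.
a* b = 20, so ⟨σ_x⟩ = 40/41.
⟨S_x⟩ = (ħ/2)·⟨σ_x⟩.

0.9756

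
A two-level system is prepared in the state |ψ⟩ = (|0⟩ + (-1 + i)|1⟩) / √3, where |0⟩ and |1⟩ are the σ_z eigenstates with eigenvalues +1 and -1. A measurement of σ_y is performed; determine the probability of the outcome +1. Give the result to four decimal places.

|+y⟩ = (|0⟩ + i|1⟩)/√2, so ⟨+y|ψ⟩ = (2 + i) / (√2·√3).
P = |2 + i|² / 6 = 5/6.

0.8333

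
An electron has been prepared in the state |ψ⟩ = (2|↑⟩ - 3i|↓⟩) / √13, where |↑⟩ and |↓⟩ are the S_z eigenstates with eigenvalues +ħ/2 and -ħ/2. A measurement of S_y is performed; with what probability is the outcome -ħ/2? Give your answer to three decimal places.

0.962

|-y⟩ = (|↑⟩ - i|↓⟩)/√2, so ⟨-y|ψ⟩ = (5) / (√2·√13).
P = |5|² / 26 = 25/26.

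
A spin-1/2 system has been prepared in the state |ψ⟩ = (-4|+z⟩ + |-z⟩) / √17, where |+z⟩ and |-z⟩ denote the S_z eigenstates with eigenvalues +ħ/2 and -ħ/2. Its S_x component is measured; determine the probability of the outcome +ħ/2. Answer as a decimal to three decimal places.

|+x⟩ = (|+z⟩ + |-z⟩)/√2, so ⟨+x|ψ⟩ = (-3) / (√2·√17).
P = |-3|² / 34 = 9/34.

0.265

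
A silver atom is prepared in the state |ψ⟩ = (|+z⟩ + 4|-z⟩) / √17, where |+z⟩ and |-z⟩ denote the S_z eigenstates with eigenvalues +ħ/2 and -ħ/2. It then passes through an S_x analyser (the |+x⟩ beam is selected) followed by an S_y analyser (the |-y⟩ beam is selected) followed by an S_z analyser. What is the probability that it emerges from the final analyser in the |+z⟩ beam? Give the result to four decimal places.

First analyser (S_x): P(|+x⟩) = |⟨+x|ψ⟩|² = 25/34.
After stage 1 the state is |+x⟩; P(|-y⟩) = |⟨-y|+x⟩|² = 1/2.
After stage 2 the state is |-y⟩; P(|+z⟩) = |⟨+z|-y⟩|² = 1/2.
Joint probability = 25/34 × 1/2 × 1/2 = 0.1838.

0.1838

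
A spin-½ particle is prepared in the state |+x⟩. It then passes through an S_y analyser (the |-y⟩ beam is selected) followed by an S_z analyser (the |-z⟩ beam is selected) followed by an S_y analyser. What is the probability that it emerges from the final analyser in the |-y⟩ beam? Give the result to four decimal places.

0.1250

First analyser (S_y): from |+x⟩, P(|-y⟩) = 1/2.
After stage 1 the state is |-y⟩; P(|-z⟩) = |⟨-z|-y⟩|² = 1/2.
After stage 2 the state is |-z⟩; P(|-y⟩) = |⟨-y|-z⟩|² = 1/2.
Joint probability = 1/2 × 1/2 × 1/2 = 0.1250.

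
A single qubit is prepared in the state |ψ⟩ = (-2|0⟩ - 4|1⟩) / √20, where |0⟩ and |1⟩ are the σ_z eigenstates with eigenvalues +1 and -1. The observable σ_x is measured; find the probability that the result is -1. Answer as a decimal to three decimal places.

0.100

|-x⟩ = (|0⟩ - |1⟩)/√2, so ⟨-x|ψ⟩ = (2) / (√2·√20).
P = |2|² / 40 = 4/40.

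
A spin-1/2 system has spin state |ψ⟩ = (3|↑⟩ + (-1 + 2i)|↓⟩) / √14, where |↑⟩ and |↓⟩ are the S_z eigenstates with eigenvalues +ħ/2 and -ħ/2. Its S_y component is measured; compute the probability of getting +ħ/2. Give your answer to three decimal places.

0.929

|+y⟩ = (|↑⟩ + i|↓⟩)/√2, so ⟨+y|ψ⟩ = (5 + i) / (√2·√14).
P = |5 + i|² / 28 = 26/28.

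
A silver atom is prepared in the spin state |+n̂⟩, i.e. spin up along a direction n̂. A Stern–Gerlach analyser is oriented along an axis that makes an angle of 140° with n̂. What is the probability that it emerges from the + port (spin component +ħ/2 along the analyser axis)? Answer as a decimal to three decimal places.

For spin-½, the probability of finding spin-up along an axis at angle θ to the initial spin direction is cos²(θ/2); spin-down is sin²(θ/2).
θ = 140°, so P = cos²(70°) ≈ 0.117.

0.117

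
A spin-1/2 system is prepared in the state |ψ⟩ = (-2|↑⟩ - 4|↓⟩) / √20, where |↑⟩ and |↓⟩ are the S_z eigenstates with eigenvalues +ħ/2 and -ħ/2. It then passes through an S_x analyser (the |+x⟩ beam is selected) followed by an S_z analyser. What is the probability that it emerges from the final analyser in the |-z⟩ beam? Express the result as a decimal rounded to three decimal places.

First analyser (S_x): P(|+x⟩) = |⟨+x|ψ⟩|² = 36/40.
After stage 1 the state is |+x⟩; P(|-z⟩) = |⟨-z|+x⟩|² = 1/2.
Joint probability = 36/40 × 1/2 = 0.450.

0.450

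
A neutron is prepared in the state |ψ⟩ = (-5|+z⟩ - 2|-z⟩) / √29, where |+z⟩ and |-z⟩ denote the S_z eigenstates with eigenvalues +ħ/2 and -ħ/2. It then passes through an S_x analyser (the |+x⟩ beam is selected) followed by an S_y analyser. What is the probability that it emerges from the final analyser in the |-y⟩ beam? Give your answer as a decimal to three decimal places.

First analyser (S_x): P(|+x⟩) = |⟨+x|ψ⟩|² = 49/58.
After stage 1 the state is |+x⟩; P(|-y⟩) = |⟨-y|+x⟩|² = 1/2.
Joint probability = 49/58 × 1/2 = 0.422.

0.422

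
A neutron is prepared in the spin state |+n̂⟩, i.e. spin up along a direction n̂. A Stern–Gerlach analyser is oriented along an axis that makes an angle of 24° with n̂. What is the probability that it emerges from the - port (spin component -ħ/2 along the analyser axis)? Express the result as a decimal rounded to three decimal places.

For spin-½, the probability of finding spin-up along an axis at angle θ to the initial spin direction is cos²(θ/2); spin-down is sin²(θ/2).
θ = 24°, so P = sin²(12°) ≈ 0.043.

0.043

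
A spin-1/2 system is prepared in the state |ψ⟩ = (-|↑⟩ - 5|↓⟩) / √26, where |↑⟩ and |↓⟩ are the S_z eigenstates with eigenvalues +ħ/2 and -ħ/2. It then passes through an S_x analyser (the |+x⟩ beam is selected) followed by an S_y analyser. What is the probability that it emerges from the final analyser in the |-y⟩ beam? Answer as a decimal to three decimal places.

0.346

First analyser (S_x): P(|+x⟩) = |⟨+x|ψ⟩|² = 36/52.
After stage 1 the state is |+x⟩; P(|-y⟩) = |⟨-y|+x⟩|² = 1/2.
Joint probability = 36/52 × 1/2 = 0.346.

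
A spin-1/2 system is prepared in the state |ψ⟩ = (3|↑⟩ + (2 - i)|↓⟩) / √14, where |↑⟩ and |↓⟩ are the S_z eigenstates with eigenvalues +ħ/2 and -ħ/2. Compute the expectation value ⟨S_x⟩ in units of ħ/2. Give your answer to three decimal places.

0.857

⟨σ_x⟩ = 2 Re(a* b)/(|a|²+|b|²) with a = 3, b = (2 - i).
a* b = (6 - 3i), so ⟨σ_x⟩ = 12/14.
⟨S_x⟩ = (ħ/2)·⟨σ_x⟩.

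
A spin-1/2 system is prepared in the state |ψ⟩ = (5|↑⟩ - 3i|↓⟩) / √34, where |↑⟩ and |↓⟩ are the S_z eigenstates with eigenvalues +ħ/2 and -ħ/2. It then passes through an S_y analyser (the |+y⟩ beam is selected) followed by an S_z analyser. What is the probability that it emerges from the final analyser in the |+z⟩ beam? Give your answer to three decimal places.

0.029

First analyser (S_y): P(|+y⟩) = |⟨+y|ψ⟩|² = 4/68.
After stage 1 the state is |+y⟩; P(|+z⟩) = |⟨+z|+y⟩|² = 1/2.
Joint probability = 4/68 × 1/2 = 0.029.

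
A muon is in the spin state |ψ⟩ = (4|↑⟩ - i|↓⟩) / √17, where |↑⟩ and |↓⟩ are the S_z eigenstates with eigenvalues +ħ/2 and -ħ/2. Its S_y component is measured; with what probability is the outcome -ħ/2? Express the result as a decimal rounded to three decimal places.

|-y⟩ = (|↑⟩ - i|↓⟩)/√2, so ⟨-y|ψ⟩ = (5) / (√2·√17).
P = |5|² / 34 = 25/34.

0.735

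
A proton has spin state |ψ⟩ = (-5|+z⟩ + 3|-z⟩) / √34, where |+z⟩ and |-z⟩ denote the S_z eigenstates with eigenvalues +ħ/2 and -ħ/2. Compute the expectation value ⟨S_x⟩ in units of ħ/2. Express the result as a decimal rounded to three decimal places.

⟨σ_x⟩ = 2 Re(a* b)/(|a|²+|b|²) with a = -5, b = 3.
a* b = -15, so ⟨σ_x⟩ = -30/34.
⟨S_x⟩ = (ħ/2)·⟨σ_x⟩.

-0.882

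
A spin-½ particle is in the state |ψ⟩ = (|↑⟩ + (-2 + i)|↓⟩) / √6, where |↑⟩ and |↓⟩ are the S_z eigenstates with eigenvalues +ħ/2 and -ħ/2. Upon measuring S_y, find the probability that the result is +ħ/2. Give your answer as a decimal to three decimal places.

0.667

|+y⟩ = (|↑⟩ + i|↓⟩)/√2, so ⟨+y|ψ⟩ = (2 + 2i) / (√2·√6).
P = |2 + 2i|² / 12 = 8/12.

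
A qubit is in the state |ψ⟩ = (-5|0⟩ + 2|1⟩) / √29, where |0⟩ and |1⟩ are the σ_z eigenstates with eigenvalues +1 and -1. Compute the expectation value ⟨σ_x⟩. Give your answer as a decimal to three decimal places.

⟨σ_x⟩ = 2 Re(a* b)/(|a|²+|b|²) with a = -5, b = 2.
a* b = -10, so ⟨σ_x⟩ = -20/29.

-0.690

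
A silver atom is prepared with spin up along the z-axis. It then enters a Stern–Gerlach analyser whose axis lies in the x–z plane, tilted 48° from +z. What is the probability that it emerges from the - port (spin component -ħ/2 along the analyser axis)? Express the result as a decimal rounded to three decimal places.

For spin-½, the probability of finding spin-up along an axis at angle θ to the initial spin direction is cos²(θ/2); spin-down is sin²(θ/2).
θ = 48°, so P = sin²(24°) ≈ 0.165.

0.165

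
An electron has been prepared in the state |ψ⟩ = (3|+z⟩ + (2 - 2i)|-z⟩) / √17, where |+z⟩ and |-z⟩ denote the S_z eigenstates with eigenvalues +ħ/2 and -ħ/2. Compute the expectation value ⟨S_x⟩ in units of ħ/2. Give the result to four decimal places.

0.7059

⟨σ_x⟩ = 2 Re(a* b)/(|a|²+|b|²) with a = 3, b = (2 - 2i).
a* b = (6 - 6i), so ⟨σ_x⟩ = 12/17.
⟨S_x⟩ = (ħ/2)·⟨σ_x⟩.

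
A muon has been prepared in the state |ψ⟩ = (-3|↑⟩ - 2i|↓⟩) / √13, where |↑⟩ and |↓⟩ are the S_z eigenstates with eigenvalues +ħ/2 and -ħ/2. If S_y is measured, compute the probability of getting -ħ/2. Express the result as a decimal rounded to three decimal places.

0.038

|-y⟩ = (|↑⟩ - i|↓⟩)/√2, so ⟨-y|ψ⟩ = (-1) / (√2·√13).
P = |-1|² / 26 = 1/26.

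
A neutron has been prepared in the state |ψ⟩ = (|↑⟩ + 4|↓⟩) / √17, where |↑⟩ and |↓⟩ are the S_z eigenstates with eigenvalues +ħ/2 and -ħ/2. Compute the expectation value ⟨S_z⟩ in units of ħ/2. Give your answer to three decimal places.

-0.882

⟨σ_z⟩ = |a|² - |b|² divided by |a|²+|b|², with a, b the |↑⟩, |↓⟩ amplitudes.
= (1 - 16)/17 = -15/17.
⟨S_z⟩ = (ħ/2)·⟨σ_z⟩.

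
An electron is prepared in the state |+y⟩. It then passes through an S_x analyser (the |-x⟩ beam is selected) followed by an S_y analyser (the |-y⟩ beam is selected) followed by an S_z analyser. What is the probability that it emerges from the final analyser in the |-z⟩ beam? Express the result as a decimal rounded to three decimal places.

0.125

First analyser (S_x): from |+y⟩, P(|-x⟩) = 1/2.
After stage 1 the state is |-x⟩; P(|-y⟩) = |⟨-y|-x⟩|² = 1/2.
After stage 2 the state is |-y⟩; P(|-z⟩) = |⟨-z|-y⟩|² = 1/2.
Joint probability = 1/2 × 1/2 × 1/2 = 0.125.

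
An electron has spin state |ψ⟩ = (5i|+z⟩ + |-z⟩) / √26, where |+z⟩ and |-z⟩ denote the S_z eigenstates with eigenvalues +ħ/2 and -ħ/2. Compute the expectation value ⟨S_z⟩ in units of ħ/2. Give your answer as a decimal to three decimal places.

0.923

⟨σ_z⟩ = |a|² - |b|² divided by |a|²+|b|², with a, b the |+z⟩, |-z⟩ amplitudes.
= (25 - 1)/26 = 24/26.
⟨S_z⟩ = (ħ/2)·⟨σ_z⟩.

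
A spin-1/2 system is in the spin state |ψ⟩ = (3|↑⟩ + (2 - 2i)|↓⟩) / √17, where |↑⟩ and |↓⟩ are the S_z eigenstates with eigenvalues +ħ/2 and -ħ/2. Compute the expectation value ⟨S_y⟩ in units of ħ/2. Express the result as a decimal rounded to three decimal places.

-0.706

⟨σ_y⟩ = 2 Im(a* b)/(|a|²+|b|²) with a = 3, b = (2 - 2i).
a* b = (6 - 6i), so ⟨σ_y⟩ = -12/17.
⟨S_y⟩ = (ħ/2)·⟨σ_y⟩.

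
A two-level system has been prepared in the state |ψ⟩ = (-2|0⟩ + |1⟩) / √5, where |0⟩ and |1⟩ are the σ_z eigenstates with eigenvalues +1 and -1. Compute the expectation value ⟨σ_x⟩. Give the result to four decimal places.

-0.8000

⟨σ_x⟩ = 2 Re(a* b)/(|a|²+|b|²) with a = -2, b = 1.
a* b = -2, so ⟨σ_x⟩ = -4/5.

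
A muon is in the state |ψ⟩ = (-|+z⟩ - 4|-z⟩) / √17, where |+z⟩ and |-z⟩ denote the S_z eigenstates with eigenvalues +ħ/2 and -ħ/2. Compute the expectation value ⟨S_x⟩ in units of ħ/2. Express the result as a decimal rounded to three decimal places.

⟨σ_x⟩ = 2 Re(a* b)/(|a|²+|b|²) with a = -1, b = -4.
a* b = 4, so ⟨σ_x⟩ = 8/17.
⟨S_x⟩ = (ħ/2)·⟨σ_x⟩.

0.471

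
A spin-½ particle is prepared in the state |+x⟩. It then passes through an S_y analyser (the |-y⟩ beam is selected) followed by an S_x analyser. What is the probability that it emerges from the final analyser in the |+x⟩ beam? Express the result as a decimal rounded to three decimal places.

First analyser (S_y): from |+x⟩, P(|-y⟩) = 1/2.
After stage 1 the state is |-y⟩; P(|+x⟩) = |⟨+x|-y⟩|² = 1/2.
Joint probability = 1/2 × 1/2 = 0.250.

0.250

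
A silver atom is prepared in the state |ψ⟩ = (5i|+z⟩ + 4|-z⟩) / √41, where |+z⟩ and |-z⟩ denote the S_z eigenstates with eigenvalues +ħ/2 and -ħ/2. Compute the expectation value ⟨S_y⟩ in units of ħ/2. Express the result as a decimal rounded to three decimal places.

⟨σ_y⟩ = 2 Im(a* b)/(|a|²+|b|²) with a = 5i, b = 4.
a* b = -20i, so ⟨σ_y⟩ = -40/41.
⟨S_y⟩ = (ħ/2)·⟨σ_y⟩.

-0.976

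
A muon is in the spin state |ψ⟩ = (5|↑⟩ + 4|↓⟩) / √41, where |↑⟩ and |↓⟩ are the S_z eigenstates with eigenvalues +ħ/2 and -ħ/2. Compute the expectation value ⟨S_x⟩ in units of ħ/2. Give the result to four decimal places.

⟨σ_x⟩ = 2 Re(a* b)/(|a|²+|b|²) with a = 5, b = 4.
a* b = 20, so ⟨σ_x⟩ = 40/41.
⟨S_x⟩ = (ħ/2)·⟨σ_x⟩.

0.9756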